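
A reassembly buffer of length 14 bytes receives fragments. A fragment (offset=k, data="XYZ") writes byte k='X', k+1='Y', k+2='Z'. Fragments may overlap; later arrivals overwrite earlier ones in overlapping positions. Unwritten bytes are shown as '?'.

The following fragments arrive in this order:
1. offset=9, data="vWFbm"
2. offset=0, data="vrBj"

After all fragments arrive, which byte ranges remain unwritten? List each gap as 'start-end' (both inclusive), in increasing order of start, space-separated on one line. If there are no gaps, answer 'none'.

Answer: 4-8

Derivation:
Fragment 1: offset=9 len=5
Fragment 2: offset=0 len=4
Gaps: 4-8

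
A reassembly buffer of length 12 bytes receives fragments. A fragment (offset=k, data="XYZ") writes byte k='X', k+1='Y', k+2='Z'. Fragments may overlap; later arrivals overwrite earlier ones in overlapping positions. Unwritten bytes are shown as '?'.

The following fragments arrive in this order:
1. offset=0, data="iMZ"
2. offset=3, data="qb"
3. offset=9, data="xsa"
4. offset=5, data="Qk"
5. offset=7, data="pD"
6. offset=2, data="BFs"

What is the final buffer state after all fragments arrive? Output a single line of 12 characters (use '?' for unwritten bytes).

Answer: iMBFsQkpDxsa

Derivation:
Fragment 1: offset=0 data="iMZ" -> buffer=iMZ?????????
Fragment 2: offset=3 data="qb" -> buffer=iMZqb???????
Fragment 3: offset=9 data="xsa" -> buffer=iMZqb????xsa
Fragment 4: offset=5 data="Qk" -> buffer=iMZqbQk??xsa
Fragment 5: offset=7 data="pD" -> buffer=iMZqbQkpDxsa
Fragment 6: offset=2 data="BFs" -> buffer=iMBFsQkpDxsa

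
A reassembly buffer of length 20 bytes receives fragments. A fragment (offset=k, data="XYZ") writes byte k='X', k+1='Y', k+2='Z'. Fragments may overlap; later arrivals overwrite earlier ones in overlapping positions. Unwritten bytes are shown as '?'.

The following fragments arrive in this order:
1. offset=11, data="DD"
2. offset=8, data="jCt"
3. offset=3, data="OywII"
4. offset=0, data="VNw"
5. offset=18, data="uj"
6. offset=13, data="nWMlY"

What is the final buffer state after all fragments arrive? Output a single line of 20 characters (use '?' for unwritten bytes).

Answer: VNwOywIIjCtDDnWMlYuj

Derivation:
Fragment 1: offset=11 data="DD" -> buffer=???????????DD???????
Fragment 2: offset=8 data="jCt" -> buffer=????????jCtDD???????
Fragment 3: offset=3 data="OywII" -> buffer=???OywIIjCtDD???????
Fragment 4: offset=0 data="VNw" -> buffer=VNwOywIIjCtDD???????
Fragment 5: offset=18 data="uj" -> buffer=VNwOywIIjCtDD?????uj
Fragment 6: offset=13 data="nWMlY" -> buffer=VNwOywIIjCtDDnWMlYuj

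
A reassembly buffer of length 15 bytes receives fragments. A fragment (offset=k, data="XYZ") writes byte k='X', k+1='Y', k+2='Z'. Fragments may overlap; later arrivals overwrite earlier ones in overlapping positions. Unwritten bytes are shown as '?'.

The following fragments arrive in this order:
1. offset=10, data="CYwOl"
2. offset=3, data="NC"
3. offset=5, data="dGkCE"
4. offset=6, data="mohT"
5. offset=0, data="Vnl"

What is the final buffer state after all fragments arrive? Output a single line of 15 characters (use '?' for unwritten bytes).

Answer: VnlNCdmohTCYwOl

Derivation:
Fragment 1: offset=10 data="CYwOl" -> buffer=??????????CYwOl
Fragment 2: offset=3 data="NC" -> buffer=???NC?????CYwOl
Fragment 3: offset=5 data="dGkCE" -> buffer=???NCdGkCECYwOl
Fragment 4: offset=6 data="mohT" -> buffer=???NCdmohTCYwOl
Fragment 5: offset=0 data="Vnl" -> buffer=VnlNCdmohTCYwOl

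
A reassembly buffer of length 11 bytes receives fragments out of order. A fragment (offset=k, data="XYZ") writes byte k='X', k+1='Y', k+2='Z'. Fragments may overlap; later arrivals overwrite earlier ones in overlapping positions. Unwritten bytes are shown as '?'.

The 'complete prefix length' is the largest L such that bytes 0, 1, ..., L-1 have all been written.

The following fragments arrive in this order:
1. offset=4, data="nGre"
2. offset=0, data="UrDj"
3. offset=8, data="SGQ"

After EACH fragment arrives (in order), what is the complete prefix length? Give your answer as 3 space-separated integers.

Answer: 0 8 11

Derivation:
Fragment 1: offset=4 data="nGre" -> buffer=????nGre??? -> prefix_len=0
Fragment 2: offset=0 data="UrDj" -> buffer=UrDjnGre??? -> prefix_len=8
Fragment 3: offset=8 data="SGQ" -> buffer=UrDjnGreSGQ -> prefix_len=11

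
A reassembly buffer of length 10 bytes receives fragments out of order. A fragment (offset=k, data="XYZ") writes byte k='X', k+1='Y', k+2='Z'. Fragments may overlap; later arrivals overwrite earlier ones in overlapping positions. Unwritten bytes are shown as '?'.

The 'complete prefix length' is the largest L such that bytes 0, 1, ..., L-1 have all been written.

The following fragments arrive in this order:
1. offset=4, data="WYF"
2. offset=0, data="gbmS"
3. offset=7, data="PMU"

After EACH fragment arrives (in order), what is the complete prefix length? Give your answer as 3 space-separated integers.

Fragment 1: offset=4 data="WYF" -> buffer=????WYF??? -> prefix_len=0
Fragment 2: offset=0 data="gbmS" -> buffer=gbmSWYF??? -> prefix_len=7
Fragment 3: offset=7 data="PMU" -> buffer=gbmSWYFPMU -> prefix_len=10

Answer: 0 7 10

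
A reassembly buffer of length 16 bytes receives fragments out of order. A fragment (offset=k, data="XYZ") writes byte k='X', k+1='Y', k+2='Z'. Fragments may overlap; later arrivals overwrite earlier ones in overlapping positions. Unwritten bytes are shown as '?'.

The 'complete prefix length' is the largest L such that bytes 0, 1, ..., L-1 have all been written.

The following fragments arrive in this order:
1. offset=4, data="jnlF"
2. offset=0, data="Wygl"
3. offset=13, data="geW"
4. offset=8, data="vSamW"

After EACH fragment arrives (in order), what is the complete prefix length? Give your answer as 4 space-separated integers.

Answer: 0 8 8 16

Derivation:
Fragment 1: offset=4 data="jnlF" -> buffer=????jnlF???????? -> prefix_len=0
Fragment 2: offset=0 data="Wygl" -> buffer=WygljnlF???????? -> prefix_len=8
Fragment 3: offset=13 data="geW" -> buffer=WygljnlF?????geW -> prefix_len=8
Fragment 4: offset=8 data="vSamW" -> buffer=WygljnlFvSamWgeW -> prefix_len=16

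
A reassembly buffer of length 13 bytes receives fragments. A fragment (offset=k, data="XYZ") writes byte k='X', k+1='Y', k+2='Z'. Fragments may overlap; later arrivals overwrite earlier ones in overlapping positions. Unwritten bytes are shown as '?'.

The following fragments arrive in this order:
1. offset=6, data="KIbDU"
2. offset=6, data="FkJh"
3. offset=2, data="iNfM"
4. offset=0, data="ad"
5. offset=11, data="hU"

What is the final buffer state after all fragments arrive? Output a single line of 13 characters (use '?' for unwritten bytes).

Answer: adiNfMFkJhUhU

Derivation:
Fragment 1: offset=6 data="KIbDU" -> buffer=??????KIbDU??
Fragment 2: offset=6 data="FkJh" -> buffer=??????FkJhU??
Fragment 3: offset=2 data="iNfM" -> buffer=??iNfMFkJhU??
Fragment 4: offset=0 data="ad" -> buffer=adiNfMFkJhU??
Fragment 5: offset=11 data="hU" -> buffer=adiNfMFkJhUhU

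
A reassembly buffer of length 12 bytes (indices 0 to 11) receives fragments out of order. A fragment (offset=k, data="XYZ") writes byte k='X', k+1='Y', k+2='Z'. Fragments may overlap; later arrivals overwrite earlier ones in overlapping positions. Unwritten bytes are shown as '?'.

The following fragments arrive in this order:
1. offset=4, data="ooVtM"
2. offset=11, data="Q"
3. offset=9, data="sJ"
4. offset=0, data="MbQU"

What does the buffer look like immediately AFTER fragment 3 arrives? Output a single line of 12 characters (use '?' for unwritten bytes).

Fragment 1: offset=4 data="ooVtM" -> buffer=????ooVtM???
Fragment 2: offset=11 data="Q" -> buffer=????ooVtM??Q
Fragment 3: offset=9 data="sJ" -> buffer=????ooVtMsJQ

Answer: ????ooVtMsJQ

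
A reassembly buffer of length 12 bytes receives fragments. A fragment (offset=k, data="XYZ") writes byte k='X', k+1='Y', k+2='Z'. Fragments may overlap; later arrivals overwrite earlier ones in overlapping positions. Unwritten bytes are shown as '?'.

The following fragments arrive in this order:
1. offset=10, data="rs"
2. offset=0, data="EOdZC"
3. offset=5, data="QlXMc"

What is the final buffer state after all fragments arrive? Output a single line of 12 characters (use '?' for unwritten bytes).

Fragment 1: offset=10 data="rs" -> buffer=??????????rs
Fragment 2: offset=0 data="EOdZC" -> buffer=EOdZC?????rs
Fragment 3: offset=5 data="QlXMc" -> buffer=EOdZCQlXMcrs

Answer: EOdZCQlXMcrs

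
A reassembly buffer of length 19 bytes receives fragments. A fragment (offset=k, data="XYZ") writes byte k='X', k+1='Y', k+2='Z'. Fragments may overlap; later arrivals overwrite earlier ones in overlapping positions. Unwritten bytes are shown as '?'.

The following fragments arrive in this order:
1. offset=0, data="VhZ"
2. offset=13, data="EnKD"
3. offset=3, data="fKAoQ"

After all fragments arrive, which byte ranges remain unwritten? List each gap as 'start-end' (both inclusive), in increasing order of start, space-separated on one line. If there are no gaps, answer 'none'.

Fragment 1: offset=0 len=3
Fragment 2: offset=13 len=4
Fragment 3: offset=3 len=5
Gaps: 8-12 17-18

Answer: 8-12 17-18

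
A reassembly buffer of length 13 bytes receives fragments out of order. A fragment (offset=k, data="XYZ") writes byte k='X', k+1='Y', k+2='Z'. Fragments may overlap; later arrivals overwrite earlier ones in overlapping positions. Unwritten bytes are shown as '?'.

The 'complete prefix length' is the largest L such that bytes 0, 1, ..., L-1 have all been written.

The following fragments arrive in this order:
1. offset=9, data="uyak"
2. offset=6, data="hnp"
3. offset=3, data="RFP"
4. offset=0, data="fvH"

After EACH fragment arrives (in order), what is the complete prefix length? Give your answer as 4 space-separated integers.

Answer: 0 0 0 13

Derivation:
Fragment 1: offset=9 data="uyak" -> buffer=?????????uyak -> prefix_len=0
Fragment 2: offset=6 data="hnp" -> buffer=??????hnpuyak -> prefix_len=0
Fragment 3: offset=3 data="RFP" -> buffer=???RFPhnpuyak -> prefix_len=0
Fragment 4: offset=0 data="fvH" -> buffer=fvHRFPhnpuyak -> prefix_len=13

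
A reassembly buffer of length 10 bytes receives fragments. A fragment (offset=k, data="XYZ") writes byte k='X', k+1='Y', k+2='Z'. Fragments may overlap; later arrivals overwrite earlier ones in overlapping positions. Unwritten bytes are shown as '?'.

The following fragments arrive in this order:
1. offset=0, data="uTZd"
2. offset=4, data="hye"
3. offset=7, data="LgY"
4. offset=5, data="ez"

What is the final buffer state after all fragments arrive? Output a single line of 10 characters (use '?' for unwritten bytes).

Fragment 1: offset=0 data="uTZd" -> buffer=uTZd??????
Fragment 2: offset=4 data="hye" -> buffer=uTZdhye???
Fragment 3: offset=7 data="LgY" -> buffer=uTZdhyeLgY
Fragment 4: offset=5 data="ez" -> buffer=uTZdhezLgY

Answer: uTZdhezLgY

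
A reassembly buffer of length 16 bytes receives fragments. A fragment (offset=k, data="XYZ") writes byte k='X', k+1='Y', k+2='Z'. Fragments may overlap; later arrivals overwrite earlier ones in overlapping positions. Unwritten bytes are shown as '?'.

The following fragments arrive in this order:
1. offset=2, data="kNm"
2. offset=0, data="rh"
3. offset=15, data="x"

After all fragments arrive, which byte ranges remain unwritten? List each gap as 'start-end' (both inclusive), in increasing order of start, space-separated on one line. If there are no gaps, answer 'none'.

Answer: 5-14

Derivation:
Fragment 1: offset=2 len=3
Fragment 2: offset=0 len=2
Fragment 3: offset=15 len=1
Gaps: 5-14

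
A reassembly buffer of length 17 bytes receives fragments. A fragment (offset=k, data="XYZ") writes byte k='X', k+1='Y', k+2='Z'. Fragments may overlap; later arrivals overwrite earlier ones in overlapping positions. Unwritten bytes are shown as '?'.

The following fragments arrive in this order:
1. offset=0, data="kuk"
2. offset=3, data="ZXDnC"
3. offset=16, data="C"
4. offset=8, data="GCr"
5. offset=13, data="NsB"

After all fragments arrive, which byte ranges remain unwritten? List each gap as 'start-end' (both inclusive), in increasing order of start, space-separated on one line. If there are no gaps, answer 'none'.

Answer: 11-12

Derivation:
Fragment 1: offset=0 len=3
Fragment 2: offset=3 len=5
Fragment 3: offset=16 len=1
Fragment 4: offset=8 len=3
Fragment 5: offset=13 len=3
Gaps: 11-12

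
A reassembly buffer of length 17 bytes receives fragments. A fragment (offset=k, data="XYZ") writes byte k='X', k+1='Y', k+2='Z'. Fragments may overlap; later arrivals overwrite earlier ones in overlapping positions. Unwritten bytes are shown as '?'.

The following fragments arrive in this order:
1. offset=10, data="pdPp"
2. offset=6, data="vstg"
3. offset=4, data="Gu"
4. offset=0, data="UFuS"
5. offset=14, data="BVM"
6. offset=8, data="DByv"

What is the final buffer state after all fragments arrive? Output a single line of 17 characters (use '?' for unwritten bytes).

Answer: UFuSGuvsDByvPpBVM

Derivation:
Fragment 1: offset=10 data="pdPp" -> buffer=??????????pdPp???
Fragment 2: offset=6 data="vstg" -> buffer=??????vstgpdPp???
Fragment 3: offset=4 data="Gu" -> buffer=????GuvstgpdPp???
Fragment 4: offset=0 data="UFuS" -> buffer=UFuSGuvstgpdPp???
Fragment 5: offset=14 data="BVM" -> buffer=UFuSGuvstgpdPpBVM
Fragment 6: offset=8 data="DByv" -> buffer=UFuSGuvsDByvPpBVM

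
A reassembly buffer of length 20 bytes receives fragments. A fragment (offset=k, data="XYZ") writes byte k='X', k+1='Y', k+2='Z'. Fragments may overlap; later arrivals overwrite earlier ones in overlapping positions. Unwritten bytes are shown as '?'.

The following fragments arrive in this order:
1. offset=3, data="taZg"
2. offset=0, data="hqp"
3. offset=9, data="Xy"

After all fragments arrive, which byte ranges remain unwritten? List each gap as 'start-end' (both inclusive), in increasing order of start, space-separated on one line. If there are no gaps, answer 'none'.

Answer: 7-8 11-19

Derivation:
Fragment 1: offset=3 len=4
Fragment 2: offset=0 len=3
Fragment 3: offset=9 len=2
Gaps: 7-8 11-19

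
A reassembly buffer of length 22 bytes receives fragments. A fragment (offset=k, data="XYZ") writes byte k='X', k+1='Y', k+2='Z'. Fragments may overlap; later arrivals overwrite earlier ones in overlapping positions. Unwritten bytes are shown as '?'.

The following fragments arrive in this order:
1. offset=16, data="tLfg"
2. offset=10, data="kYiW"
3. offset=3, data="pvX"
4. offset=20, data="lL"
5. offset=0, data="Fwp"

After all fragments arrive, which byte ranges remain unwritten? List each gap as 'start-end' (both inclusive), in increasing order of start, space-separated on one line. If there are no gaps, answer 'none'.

Answer: 6-9 14-15

Derivation:
Fragment 1: offset=16 len=4
Fragment 2: offset=10 len=4
Fragment 3: offset=3 len=3
Fragment 4: offset=20 len=2
Fragment 5: offset=0 len=3
Gaps: 6-9 14-15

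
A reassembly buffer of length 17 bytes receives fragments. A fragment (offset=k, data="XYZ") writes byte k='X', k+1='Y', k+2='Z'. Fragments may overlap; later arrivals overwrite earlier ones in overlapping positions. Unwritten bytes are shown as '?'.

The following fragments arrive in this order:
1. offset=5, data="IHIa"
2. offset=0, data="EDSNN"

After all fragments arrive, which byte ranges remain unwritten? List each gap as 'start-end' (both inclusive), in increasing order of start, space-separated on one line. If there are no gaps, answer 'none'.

Fragment 1: offset=5 len=4
Fragment 2: offset=0 len=5
Gaps: 9-16

Answer: 9-16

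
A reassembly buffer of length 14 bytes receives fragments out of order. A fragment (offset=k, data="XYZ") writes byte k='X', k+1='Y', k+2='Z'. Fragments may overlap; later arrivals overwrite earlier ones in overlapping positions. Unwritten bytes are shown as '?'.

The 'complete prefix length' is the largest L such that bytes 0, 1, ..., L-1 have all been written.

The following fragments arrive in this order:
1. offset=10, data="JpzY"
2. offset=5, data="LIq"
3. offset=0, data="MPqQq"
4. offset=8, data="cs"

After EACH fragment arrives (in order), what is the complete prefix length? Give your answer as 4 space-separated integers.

Fragment 1: offset=10 data="JpzY" -> buffer=??????????JpzY -> prefix_len=0
Fragment 2: offset=5 data="LIq" -> buffer=?????LIq??JpzY -> prefix_len=0
Fragment 3: offset=0 data="MPqQq" -> buffer=MPqQqLIq??JpzY -> prefix_len=8
Fragment 4: offset=8 data="cs" -> buffer=MPqQqLIqcsJpzY -> prefix_len=14

Answer: 0 0 8 14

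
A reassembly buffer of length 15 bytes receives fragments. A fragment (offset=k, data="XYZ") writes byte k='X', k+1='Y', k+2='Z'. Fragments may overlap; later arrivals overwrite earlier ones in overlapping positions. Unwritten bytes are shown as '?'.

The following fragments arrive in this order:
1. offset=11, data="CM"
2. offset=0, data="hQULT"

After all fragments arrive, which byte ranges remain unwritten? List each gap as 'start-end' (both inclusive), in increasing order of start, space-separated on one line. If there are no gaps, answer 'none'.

Answer: 5-10 13-14

Derivation:
Fragment 1: offset=11 len=2
Fragment 2: offset=0 len=5
Gaps: 5-10 13-14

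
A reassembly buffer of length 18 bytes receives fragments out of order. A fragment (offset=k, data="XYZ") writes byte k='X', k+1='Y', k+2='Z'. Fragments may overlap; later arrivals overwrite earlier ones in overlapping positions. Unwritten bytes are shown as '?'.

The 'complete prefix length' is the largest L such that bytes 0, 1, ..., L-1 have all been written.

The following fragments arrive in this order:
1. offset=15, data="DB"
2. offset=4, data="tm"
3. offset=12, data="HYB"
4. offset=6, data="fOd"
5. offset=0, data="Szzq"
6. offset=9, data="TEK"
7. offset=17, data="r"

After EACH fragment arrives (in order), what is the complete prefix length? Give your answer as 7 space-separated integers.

Fragment 1: offset=15 data="DB" -> buffer=???????????????DB? -> prefix_len=0
Fragment 2: offset=4 data="tm" -> buffer=????tm?????????DB? -> prefix_len=0
Fragment 3: offset=12 data="HYB" -> buffer=????tm??????HYBDB? -> prefix_len=0
Fragment 4: offset=6 data="fOd" -> buffer=????tmfOd???HYBDB? -> prefix_len=0
Fragment 5: offset=0 data="Szzq" -> buffer=SzzqtmfOd???HYBDB? -> prefix_len=9
Fragment 6: offset=9 data="TEK" -> buffer=SzzqtmfOdTEKHYBDB? -> prefix_len=17
Fragment 7: offset=17 data="r" -> buffer=SzzqtmfOdTEKHYBDBr -> prefix_len=18

Answer: 0 0 0 0 9 17 18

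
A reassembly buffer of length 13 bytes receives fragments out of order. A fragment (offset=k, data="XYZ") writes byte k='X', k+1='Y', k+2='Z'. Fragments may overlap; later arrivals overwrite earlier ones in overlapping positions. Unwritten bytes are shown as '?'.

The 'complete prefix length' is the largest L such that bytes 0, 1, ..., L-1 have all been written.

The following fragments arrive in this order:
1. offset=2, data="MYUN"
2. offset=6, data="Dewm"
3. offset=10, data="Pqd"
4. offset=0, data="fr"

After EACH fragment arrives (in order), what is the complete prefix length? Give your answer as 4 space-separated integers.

Answer: 0 0 0 13

Derivation:
Fragment 1: offset=2 data="MYUN" -> buffer=??MYUN??????? -> prefix_len=0
Fragment 2: offset=6 data="Dewm" -> buffer=??MYUNDewm??? -> prefix_len=0
Fragment 3: offset=10 data="Pqd" -> buffer=??MYUNDewmPqd -> prefix_len=0
Fragment 4: offset=0 data="fr" -> buffer=frMYUNDewmPqd -> prefix_len=13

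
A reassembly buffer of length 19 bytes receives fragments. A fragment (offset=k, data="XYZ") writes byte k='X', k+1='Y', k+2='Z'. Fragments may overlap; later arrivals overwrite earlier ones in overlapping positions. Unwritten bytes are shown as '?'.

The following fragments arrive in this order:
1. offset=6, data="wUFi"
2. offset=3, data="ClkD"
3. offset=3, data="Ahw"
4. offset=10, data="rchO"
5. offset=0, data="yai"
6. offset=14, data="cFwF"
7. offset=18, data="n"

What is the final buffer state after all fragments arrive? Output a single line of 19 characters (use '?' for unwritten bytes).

Fragment 1: offset=6 data="wUFi" -> buffer=??????wUFi?????????
Fragment 2: offset=3 data="ClkD" -> buffer=???ClkDUFi?????????
Fragment 3: offset=3 data="Ahw" -> buffer=???AhwDUFi?????????
Fragment 4: offset=10 data="rchO" -> buffer=???AhwDUFirchO?????
Fragment 5: offset=0 data="yai" -> buffer=yaiAhwDUFirchO?????
Fragment 6: offset=14 data="cFwF" -> buffer=yaiAhwDUFirchOcFwF?
Fragment 7: offset=18 data="n" -> buffer=yaiAhwDUFirchOcFwFn

Answer: yaiAhwDUFirchOcFwFn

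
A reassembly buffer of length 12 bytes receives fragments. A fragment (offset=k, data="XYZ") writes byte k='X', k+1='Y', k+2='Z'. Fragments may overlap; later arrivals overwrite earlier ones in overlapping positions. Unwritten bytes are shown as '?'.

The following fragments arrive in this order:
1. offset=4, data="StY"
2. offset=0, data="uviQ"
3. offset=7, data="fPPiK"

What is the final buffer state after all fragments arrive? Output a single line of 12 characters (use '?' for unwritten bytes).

Answer: uviQStYfPPiK

Derivation:
Fragment 1: offset=4 data="StY" -> buffer=????StY?????
Fragment 2: offset=0 data="uviQ" -> buffer=uviQStY?????
Fragment 3: offset=7 data="fPPiK" -> buffer=uviQStYfPPiK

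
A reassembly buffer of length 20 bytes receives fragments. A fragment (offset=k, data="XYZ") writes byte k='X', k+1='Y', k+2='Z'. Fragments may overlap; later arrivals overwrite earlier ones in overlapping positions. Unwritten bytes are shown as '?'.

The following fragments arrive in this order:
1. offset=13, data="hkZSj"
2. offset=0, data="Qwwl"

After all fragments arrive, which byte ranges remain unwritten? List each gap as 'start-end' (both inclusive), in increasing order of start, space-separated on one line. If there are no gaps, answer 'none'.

Fragment 1: offset=13 len=5
Fragment 2: offset=0 len=4
Gaps: 4-12 18-19

Answer: 4-12 18-19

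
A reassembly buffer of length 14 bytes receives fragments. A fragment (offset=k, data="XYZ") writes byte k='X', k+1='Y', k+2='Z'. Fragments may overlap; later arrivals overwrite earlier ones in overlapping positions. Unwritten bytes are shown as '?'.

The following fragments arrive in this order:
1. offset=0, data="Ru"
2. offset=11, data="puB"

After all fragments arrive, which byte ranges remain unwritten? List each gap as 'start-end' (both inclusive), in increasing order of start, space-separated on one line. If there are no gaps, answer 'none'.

Answer: 2-10

Derivation:
Fragment 1: offset=0 len=2
Fragment 2: offset=11 len=3
Gaps: 2-10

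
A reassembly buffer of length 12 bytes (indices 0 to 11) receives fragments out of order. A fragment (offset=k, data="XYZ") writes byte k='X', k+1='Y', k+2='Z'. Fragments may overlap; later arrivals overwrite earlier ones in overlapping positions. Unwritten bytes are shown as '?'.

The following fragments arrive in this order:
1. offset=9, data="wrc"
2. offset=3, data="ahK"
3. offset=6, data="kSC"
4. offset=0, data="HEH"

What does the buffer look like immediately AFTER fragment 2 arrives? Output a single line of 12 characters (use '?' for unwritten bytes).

Fragment 1: offset=9 data="wrc" -> buffer=?????????wrc
Fragment 2: offset=3 data="ahK" -> buffer=???ahK???wrc

Answer: ???ahK???wrc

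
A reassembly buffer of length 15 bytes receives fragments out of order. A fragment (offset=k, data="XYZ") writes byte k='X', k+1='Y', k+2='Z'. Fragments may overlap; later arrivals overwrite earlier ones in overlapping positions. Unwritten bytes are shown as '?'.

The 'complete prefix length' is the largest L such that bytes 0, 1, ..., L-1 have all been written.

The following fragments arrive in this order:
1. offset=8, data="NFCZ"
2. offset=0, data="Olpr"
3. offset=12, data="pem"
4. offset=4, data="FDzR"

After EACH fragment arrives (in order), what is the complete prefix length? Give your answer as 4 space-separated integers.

Fragment 1: offset=8 data="NFCZ" -> buffer=????????NFCZ??? -> prefix_len=0
Fragment 2: offset=0 data="Olpr" -> buffer=Olpr????NFCZ??? -> prefix_len=4
Fragment 3: offset=12 data="pem" -> buffer=Olpr????NFCZpem -> prefix_len=4
Fragment 4: offset=4 data="FDzR" -> buffer=OlprFDzRNFCZpem -> prefix_len=15

Answer: 0 4 4 15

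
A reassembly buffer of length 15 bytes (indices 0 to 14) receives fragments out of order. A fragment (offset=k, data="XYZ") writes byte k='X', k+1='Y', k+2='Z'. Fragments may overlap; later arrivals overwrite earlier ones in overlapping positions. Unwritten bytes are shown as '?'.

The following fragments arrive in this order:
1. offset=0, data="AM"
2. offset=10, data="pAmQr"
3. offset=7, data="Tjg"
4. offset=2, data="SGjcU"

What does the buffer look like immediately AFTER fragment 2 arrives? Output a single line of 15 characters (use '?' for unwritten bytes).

Answer: AM????????pAmQr

Derivation:
Fragment 1: offset=0 data="AM" -> buffer=AM?????????????
Fragment 2: offset=10 data="pAmQr" -> buffer=AM????????pAmQr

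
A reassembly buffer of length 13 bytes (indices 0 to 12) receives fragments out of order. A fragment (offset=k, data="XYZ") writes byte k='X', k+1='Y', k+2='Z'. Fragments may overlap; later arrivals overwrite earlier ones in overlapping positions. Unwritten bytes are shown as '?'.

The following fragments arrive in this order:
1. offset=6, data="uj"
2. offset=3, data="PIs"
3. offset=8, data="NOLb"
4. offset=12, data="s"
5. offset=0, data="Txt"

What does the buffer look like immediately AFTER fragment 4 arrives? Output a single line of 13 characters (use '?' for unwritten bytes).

Fragment 1: offset=6 data="uj" -> buffer=??????uj?????
Fragment 2: offset=3 data="PIs" -> buffer=???PIsuj?????
Fragment 3: offset=8 data="NOLb" -> buffer=???PIsujNOLb?
Fragment 4: offset=12 data="s" -> buffer=???PIsujNOLbs

Answer: ???PIsujNOLbs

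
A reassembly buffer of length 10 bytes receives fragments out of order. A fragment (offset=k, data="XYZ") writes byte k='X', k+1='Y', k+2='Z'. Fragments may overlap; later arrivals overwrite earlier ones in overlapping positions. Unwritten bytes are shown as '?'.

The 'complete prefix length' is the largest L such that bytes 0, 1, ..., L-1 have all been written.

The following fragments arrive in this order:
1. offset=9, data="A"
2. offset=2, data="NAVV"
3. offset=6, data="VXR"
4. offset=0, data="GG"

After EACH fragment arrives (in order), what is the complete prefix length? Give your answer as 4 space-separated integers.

Fragment 1: offset=9 data="A" -> buffer=?????????A -> prefix_len=0
Fragment 2: offset=2 data="NAVV" -> buffer=??NAVV???A -> prefix_len=0
Fragment 3: offset=6 data="VXR" -> buffer=??NAVVVXRA -> prefix_len=0
Fragment 4: offset=0 data="GG" -> buffer=GGNAVVVXRA -> prefix_len=10

Answer: 0 0 0 10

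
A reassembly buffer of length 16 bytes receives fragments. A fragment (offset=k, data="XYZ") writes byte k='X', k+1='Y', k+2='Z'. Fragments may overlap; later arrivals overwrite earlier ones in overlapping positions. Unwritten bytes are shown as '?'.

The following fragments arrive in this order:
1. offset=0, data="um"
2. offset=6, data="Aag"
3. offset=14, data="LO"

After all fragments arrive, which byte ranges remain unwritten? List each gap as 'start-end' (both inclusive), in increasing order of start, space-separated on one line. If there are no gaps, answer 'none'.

Answer: 2-5 9-13

Derivation:
Fragment 1: offset=0 len=2
Fragment 2: offset=6 len=3
Fragment 3: offset=14 len=2
Gaps: 2-5 9-13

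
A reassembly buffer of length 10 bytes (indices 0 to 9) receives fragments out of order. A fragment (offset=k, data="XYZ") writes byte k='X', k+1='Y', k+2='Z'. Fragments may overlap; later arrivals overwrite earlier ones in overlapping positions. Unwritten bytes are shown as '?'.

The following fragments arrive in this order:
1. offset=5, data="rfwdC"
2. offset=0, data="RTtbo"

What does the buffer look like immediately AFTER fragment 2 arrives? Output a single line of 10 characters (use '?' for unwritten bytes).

Fragment 1: offset=5 data="rfwdC" -> buffer=?????rfwdC
Fragment 2: offset=0 data="RTtbo" -> buffer=RTtborfwdC

Answer: RTtborfwdC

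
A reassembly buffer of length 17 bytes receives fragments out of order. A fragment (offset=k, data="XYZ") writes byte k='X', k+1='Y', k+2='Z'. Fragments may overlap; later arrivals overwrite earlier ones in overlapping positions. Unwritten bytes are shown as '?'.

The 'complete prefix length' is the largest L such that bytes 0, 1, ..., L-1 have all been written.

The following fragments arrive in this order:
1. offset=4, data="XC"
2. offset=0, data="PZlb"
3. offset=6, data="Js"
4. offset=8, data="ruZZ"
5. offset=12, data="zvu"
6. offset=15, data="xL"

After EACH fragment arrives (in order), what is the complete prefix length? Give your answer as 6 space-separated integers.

Answer: 0 6 8 12 15 17

Derivation:
Fragment 1: offset=4 data="XC" -> buffer=????XC??????????? -> prefix_len=0
Fragment 2: offset=0 data="PZlb" -> buffer=PZlbXC??????????? -> prefix_len=6
Fragment 3: offset=6 data="Js" -> buffer=PZlbXCJs????????? -> prefix_len=8
Fragment 4: offset=8 data="ruZZ" -> buffer=PZlbXCJsruZZ????? -> prefix_len=12
Fragment 5: offset=12 data="zvu" -> buffer=PZlbXCJsruZZzvu?? -> prefix_len=15
Fragment 6: offset=15 data="xL" -> buffer=PZlbXCJsruZZzvuxL -> prefix_len=17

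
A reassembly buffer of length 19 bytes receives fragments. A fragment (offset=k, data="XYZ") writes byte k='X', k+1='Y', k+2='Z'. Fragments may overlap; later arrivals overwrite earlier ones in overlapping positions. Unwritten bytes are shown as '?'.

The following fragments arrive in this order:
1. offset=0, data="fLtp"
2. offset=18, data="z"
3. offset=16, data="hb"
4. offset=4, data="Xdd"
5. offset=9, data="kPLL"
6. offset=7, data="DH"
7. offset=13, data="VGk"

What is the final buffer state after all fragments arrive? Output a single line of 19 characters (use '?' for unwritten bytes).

Answer: fLtpXddDHkPLLVGkhbz

Derivation:
Fragment 1: offset=0 data="fLtp" -> buffer=fLtp???????????????
Fragment 2: offset=18 data="z" -> buffer=fLtp??????????????z
Fragment 3: offset=16 data="hb" -> buffer=fLtp????????????hbz
Fragment 4: offset=4 data="Xdd" -> buffer=fLtpXdd?????????hbz
Fragment 5: offset=9 data="kPLL" -> buffer=fLtpXdd??kPLL???hbz
Fragment 6: offset=7 data="DH" -> buffer=fLtpXddDHkPLL???hbz
Fragment 7: offset=13 data="VGk" -> buffer=fLtpXddDHkPLLVGkhbz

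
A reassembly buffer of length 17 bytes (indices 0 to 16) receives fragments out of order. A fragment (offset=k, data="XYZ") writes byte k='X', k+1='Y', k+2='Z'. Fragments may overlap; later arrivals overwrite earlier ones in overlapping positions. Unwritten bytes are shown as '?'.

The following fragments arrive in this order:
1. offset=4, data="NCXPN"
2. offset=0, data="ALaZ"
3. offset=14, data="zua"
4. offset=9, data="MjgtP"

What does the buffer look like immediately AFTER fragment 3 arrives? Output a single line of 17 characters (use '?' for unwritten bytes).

Fragment 1: offset=4 data="NCXPN" -> buffer=????NCXPN????????
Fragment 2: offset=0 data="ALaZ" -> buffer=ALaZNCXPN????????
Fragment 3: offset=14 data="zua" -> buffer=ALaZNCXPN?????zua

Answer: ALaZNCXPN?????zua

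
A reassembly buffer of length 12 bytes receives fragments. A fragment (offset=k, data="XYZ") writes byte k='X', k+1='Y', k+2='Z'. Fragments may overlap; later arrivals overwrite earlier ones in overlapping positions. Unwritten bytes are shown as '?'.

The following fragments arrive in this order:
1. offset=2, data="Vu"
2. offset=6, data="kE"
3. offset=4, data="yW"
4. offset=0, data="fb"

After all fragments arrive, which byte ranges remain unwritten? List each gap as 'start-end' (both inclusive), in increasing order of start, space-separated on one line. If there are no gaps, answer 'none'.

Fragment 1: offset=2 len=2
Fragment 2: offset=6 len=2
Fragment 3: offset=4 len=2
Fragment 4: offset=0 len=2
Gaps: 8-11

Answer: 8-11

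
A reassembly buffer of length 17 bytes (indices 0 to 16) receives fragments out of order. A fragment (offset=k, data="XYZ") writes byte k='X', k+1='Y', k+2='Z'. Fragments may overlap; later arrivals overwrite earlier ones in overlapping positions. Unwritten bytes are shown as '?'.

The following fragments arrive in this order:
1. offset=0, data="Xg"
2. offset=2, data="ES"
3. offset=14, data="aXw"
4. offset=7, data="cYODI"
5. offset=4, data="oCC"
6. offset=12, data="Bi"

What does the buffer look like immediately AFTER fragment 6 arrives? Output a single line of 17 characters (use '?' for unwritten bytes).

Answer: XgESoCCcYODIBiaXw

Derivation:
Fragment 1: offset=0 data="Xg" -> buffer=Xg???????????????
Fragment 2: offset=2 data="ES" -> buffer=XgES?????????????
Fragment 3: offset=14 data="aXw" -> buffer=XgES??????????aXw
Fragment 4: offset=7 data="cYODI" -> buffer=XgES???cYODI??aXw
Fragment 5: offset=4 data="oCC" -> buffer=XgESoCCcYODI??aXw
Fragment 6: offset=12 data="Bi" -> buffer=XgESoCCcYODIBiaXw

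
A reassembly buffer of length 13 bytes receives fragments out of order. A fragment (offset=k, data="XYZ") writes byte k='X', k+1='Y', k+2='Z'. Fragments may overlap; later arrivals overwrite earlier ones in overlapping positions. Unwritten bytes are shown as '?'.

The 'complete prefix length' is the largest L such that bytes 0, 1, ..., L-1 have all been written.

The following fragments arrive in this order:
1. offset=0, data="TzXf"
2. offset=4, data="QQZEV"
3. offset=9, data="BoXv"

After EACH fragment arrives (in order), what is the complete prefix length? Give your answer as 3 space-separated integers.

Fragment 1: offset=0 data="TzXf" -> buffer=TzXf????????? -> prefix_len=4
Fragment 2: offset=4 data="QQZEV" -> buffer=TzXfQQZEV???? -> prefix_len=9
Fragment 3: offset=9 data="BoXv" -> buffer=TzXfQQZEVBoXv -> prefix_len=13

Answer: 4 9 13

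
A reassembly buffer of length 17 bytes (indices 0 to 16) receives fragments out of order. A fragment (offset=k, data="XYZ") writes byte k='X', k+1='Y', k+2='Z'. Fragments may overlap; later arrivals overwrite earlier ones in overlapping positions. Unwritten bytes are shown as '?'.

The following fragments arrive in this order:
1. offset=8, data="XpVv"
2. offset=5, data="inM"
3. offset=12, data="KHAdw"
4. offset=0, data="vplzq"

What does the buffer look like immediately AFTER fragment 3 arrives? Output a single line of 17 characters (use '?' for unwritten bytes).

Answer: ?????inMXpVvKHAdw

Derivation:
Fragment 1: offset=8 data="XpVv" -> buffer=????????XpVv?????
Fragment 2: offset=5 data="inM" -> buffer=?????inMXpVv?????
Fragment 3: offset=12 data="KHAdw" -> buffer=?????inMXpVvKHAdw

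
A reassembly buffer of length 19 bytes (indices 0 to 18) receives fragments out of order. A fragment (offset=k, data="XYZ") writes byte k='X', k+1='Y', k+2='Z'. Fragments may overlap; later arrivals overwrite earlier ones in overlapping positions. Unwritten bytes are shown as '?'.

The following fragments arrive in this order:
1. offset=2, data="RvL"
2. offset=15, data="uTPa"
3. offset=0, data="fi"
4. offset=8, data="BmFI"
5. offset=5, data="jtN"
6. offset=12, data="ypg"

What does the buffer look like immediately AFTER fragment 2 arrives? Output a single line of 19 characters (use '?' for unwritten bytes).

Fragment 1: offset=2 data="RvL" -> buffer=??RvL??????????????
Fragment 2: offset=15 data="uTPa" -> buffer=??RvL??????????uTPa

Answer: ??RvL??????????uTPa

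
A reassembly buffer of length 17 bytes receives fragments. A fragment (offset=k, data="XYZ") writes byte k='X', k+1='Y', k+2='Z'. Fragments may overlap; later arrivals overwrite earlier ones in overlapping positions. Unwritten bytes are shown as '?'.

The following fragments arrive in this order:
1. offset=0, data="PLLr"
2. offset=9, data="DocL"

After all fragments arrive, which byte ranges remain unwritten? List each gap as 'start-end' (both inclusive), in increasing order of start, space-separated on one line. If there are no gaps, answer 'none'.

Answer: 4-8 13-16

Derivation:
Fragment 1: offset=0 len=4
Fragment 2: offset=9 len=4
Gaps: 4-8 13-16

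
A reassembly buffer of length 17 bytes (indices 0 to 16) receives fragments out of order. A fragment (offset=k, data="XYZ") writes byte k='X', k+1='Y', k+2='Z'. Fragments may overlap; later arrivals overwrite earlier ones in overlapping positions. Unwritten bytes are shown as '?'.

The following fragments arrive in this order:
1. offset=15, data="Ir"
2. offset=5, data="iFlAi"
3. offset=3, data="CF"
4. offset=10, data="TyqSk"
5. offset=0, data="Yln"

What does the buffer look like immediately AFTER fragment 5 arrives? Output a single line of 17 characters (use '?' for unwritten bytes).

Fragment 1: offset=15 data="Ir" -> buffer=???????????????Ir
Fragment 2: offset=5 data="iFlAi" -> buffer=?????iFlAi?????Ir
Fragment 3: offset=3 data="CF" -> buffer=???CFiFlAi?????Ir
Fragment 4: offset=10 data="TyqSk" -> buffer=???CFiFlAiTyqSkIr
Fragment 5: offset=0 data="Yln" -> buffer=YlnCFiFlAiTyqSkIr

Answer: YlnCFiFlAiTyqSkIr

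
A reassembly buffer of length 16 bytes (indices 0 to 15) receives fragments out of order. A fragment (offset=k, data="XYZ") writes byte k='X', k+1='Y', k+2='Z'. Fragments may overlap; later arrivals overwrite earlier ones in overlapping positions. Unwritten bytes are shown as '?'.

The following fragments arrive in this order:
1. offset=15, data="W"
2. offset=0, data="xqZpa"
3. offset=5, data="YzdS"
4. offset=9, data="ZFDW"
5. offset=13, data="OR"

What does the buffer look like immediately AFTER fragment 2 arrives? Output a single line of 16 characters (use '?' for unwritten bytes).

Fragment 1: offset=15 data="W" -> buffer=???????????????W
Fragment 2: offset=0 data="xqZpa" -> buffer=xqZpa??????????W

Answer: xqZpa??????????W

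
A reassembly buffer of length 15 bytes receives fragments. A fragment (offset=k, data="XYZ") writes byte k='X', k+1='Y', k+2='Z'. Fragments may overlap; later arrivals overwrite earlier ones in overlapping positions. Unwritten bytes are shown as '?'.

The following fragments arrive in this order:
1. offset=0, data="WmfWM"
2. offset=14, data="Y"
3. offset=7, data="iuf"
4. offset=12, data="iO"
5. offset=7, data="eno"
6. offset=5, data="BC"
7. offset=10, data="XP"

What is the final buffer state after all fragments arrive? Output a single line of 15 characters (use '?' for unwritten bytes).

Answer: WmfWMBCenoXPiOY

Derivation:
Fragment 1: offset=0 data="WmfWM" -> buffer=WmfWM??????????
Fragment 2: offset=14 data="Y" -> buffer=WmfWM?????????Y
Fragment 3: offset=7 data="iuf" -> buffer=WmfWM??iuf????Y
Fragment 4: offset=12 data="iO" -> buffer=WmfWM??iuf??iOY
Fragment 5: offset=7 data="eno" -> buffer=WmfWM??eno??iOY
Fragment 6: offset=5 data="BC" -> buffer=WmfWMBCeno??iOY
Fragment 7: offset=10 data="XP" -> buffer=WmfWMBCenoXPiOY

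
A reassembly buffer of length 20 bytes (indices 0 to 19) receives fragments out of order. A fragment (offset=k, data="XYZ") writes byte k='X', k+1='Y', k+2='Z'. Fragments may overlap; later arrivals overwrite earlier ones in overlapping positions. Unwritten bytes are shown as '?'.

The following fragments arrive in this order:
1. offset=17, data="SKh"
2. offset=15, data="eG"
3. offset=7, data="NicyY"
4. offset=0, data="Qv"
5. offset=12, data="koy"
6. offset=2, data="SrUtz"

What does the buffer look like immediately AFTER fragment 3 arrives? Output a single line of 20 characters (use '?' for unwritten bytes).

Fragment 1: offset=17 data="SKh" -> buffer=?????????????????SKh
Fragment 2: offset=15 data="eG" -> buffer=???????????????eGSKh
Fragment 3: offset=7 data="NicyY" -> buffer=???????NicyY???eGSKh

Answer: ???????NicyY???eGSKh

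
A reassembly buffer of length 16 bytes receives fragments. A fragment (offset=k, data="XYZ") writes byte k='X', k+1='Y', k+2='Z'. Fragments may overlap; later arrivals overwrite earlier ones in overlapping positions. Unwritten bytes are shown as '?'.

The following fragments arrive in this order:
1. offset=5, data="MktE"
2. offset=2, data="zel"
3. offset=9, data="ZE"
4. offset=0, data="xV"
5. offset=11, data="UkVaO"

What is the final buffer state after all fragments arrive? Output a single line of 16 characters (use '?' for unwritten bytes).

Fragment 1: offset=5 data="MktE" -> buffer=?????MktE???????
Fragment 2: offset=2 data="zel" -> buffer=??zelMktE???????
Fragment 3: offset=9 data="ZE" -> buffer=??zelMktEZE?????
Fragment 4: offset=0 data="xV" -> buffer=xVzelMktEZE?????
Fragment 5: offset=11 data="UkVaO" -> buffer=xVzelMktEZEUkVaO

Answer: xVzelMktEZEUkVaO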